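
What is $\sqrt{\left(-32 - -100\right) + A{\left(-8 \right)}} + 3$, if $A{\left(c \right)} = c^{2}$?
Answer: $3 + 2 \sqrt{33} \approx 14.489$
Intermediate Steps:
$\sqrt{\left(-32 - -100\right) + A{\left(-8 \right)}} + 3 = \sqrt{\left(-32 - -100\right) + \left(-8\right)^{2}} + 3 = \sqrt{\left(-32 + 100\right) + 64} + 3 = \sqrt{68 + 64} + 3 = \sqrt{132} + 3 = 2 \sqrt{33} + 3 = 3 + 2 \sqrt{33}$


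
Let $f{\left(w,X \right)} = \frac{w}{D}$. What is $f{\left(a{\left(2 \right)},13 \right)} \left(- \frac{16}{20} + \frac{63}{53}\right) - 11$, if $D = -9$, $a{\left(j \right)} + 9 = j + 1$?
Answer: $- \frac{8539}{795} \approx -10.741$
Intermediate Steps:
$a{\left(j \right)} = -8 + j$ ($a{\left(j \right)} = -9 + \left(j + 1\right) = -9 + \left(1 + j\right) = -8 + j$)
$f{\left(w,X \right)} = - \frac{w}{9}$ ($f{\left(w,X \right)} = \frac{w}{-9} = w \left(- \frac{1}{9}\right) = - \frac{w}{9}$)
$f{\left(a{\left(2 \right)},13 \right)} \left(- \frac{16}{20} + \frac{63}{53}\right) - 11 = - \frac{-8 + 2}{9} \left(- \frac{16}{20} + \frac{63}{53}\right) - 11 = \left(- \frac{1}{9}\right) \left(-6\right) \left(\left(-16\right) \frac{1}{20} + 63 \cdot \frac{1}{53}\right) - 11 = \frac{2 \left(- \frac{4}{5} + \frac{63}{53}\right)}{3} - 11 = \frac{2}{3} \cdot \frac{103}{265} - 11 = \frac{206}{795} - 11 = - \frac{8539}{795}$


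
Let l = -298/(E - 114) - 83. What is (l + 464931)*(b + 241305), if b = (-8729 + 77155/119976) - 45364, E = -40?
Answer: 803957429585840815/9238152 ≈ 8.7026e+10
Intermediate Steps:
b = -6489784613/119976 (b = (-8729 + 77155*(1/119976)) - 45364 = (-8729 + 77155/119976) - 45364 = -1047193349/119976 - 45364 = -6489784613/119976 ≈ -54092.)
l = -6242/77 (l = -298/(-40 - 114) - 83 = -298/(-154) - 83 = -298*(-1/154) - 83 = 149/77 - 83 = -6242/77 ≈ -81.065)
(l + 464931)*(b + 241305) = (-6242/77 + 464931)*(-6489784613/119976 + 241305) = (35793445/77)*(22461024067/119976) = 803957429585840815/9238152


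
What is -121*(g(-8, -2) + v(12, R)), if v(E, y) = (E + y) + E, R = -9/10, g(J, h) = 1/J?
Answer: -111199/40 ≈ -2780.0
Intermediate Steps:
R = -9/10 (R = -9*⅒ = -9/10 ≈ -0.90000)
v(E, y) = y + 2*E
-121*(g(-8, -2) + v(12, R)) = -121*(1/(-8) + (-9/10 + 2*12)) = -121*(-⅛ + (-9/10 + 24)) = -121*(-⅛ + 231/10) = -121*919/40 = -111199/40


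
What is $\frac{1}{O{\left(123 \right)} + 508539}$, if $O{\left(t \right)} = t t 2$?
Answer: $\frac{1}{538797} \approx 1.856 \cdot 10^{-6}$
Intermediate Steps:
$O{\left(t \right)} = 2 t^{2}$ ($O{\left(t \right)} = t^{2} \cdot 2 = 2 t^{2}$)
$\frac{1}{O{\left(123 \right)} + 508539} = \frac{1}{2 \cdot 123^{2} + 508539} = \frac{1}{2 \cdot 15129 + 508539} = \frac{1}{30258 + 508539} = \frac{1}{538797}$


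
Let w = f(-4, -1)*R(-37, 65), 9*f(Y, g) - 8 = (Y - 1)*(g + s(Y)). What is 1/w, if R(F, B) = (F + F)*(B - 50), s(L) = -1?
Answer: -1/2220 ≈ -0.00045045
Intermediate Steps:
f(Y, g) = 8/9 + (-1 + Y)*(-1 + g)/9 (f(Y, g) = 8/9 + ((Y - 1)*(g - 1))/9 = 8/9 + ((-1 + Y)*(-1 + g))/9 = 8/9 + (-1 + Y)*(-1 + g)/9)
R(F, B) = 2*F*(-50 + B) (R(F, B) = (2*F)*(-50 + B) = 2*F*(-50 + B))
w = -2220 (w = (1 - 1/9*(-4) - 1/9*(-1) + (1/9)*(-4)*(-1))*(2*(-37)*(-50 + 65)) = (1 + 4/9 + 1/9 + 4/9)*(2*(-37)*15) = 2*(-1110) = -2220)
1/w = 1/(-2220) = -1/2220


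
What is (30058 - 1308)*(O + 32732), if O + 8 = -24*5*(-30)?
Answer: 1044315000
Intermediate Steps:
O = 3592 (O = -8 - 24*5*(-30) = -8 - 120*(-30) = -8 + 3600 = 3592)
(30058 - 1308)*(O + 32732) = (30058 - 1308)*(3592 + 32732) = 28750*36324 = 1044315000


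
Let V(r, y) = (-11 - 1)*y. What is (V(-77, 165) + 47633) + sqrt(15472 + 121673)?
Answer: 45653 + sqrt(137145) ≈ 46023.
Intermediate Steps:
V(r, y) = -12*y
(V(-77, 165) + 47633) + sqrt(15472 + 121673) = (-12*165 + 47633) + sqrt(15472 + 121673) = (-1980 + 47633) + sqrt(137145) = 45653 + sqrt(137145)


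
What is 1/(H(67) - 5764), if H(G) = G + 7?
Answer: -1/5690 ≈ -0.00017575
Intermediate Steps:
H(G) = 7 + G
1/(H(67) - 5764) = 1/((7 + 67) - 5764) = 1/(74 - 5764) = 1/(-5690) = -1/5690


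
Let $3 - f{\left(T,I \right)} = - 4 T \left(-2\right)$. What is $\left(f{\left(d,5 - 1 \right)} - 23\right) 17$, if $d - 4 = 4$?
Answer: $-1428$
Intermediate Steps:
$d = 8$ ($d = 4 + 4 = 8$)
$f{\left(T,I \right)} = 3 - 8 T$ ($f{\left(T,I \right)} = 3 - - 4 T \left(-2\right) = 3 - 8 T$)
$\left(f{\left(d,5 - 1 \right)} - 23\right) 17 = \left(\left(3 - 64\right) - 23\right) 17 = \left(-61 - 23\right) 17 = \left(-84\right) 17 = -1428$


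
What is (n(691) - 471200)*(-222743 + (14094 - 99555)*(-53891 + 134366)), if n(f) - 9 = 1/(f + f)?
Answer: 2239329773388687999/691 ≈ 3.2407e+15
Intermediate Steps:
n(f) = 9 + 1/(2*f) (n(f) = 9 + 1/(f + f) = 9 + 1/(2*f))
(n(691) - 471200)*(-222743 + (14094 - 99555)*(-53891 + 134366)) = ((9 + (½)/691) - 471200)*(-222743 + (14094 - 99555)*(-53891 + 134366)) = ((9 + (½)*(1/691)) - 471200)*(-222743 - 85461*80475) = ((9 + 1/1382) - 471200)*(-222743 - 6877473975) = (12439/1382 - 471200)*(-6877696718) = -651185961/1382*(-6877696718) = 2239329773388687999/691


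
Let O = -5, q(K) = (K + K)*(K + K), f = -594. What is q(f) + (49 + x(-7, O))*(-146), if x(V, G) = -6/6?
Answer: 1404336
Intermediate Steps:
q(K) = 4*K² (q(K) = (2*K)*(2*K) = 4*K²)
x(V, G) = -1 (x(V, G) = -6*⅙ = -1)
q(f) + (49 + x(-7, O))*(-146) = 4*(-594)² + (49 - 1)*(-146) = 4*352836 + 48*(-146) = 1411344 - 7008 = 1404336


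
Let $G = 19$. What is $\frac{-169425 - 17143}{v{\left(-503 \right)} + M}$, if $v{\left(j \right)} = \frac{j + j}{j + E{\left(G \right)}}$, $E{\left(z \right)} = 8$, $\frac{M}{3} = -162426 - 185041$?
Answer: $\frac{92351160}{515987489} \approx 0.17898$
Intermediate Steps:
$M = -1042401$ ($M = 3 \left(-162426 - 185041\right) = 3 \left(-347467\right) = -1042401$)
$v{\left(j \right)} = \frac{2 j}{8 + j}$ ($v{\left(j \right)} = \frac{j + j}{j + 8} = \frac{2 j}{8 + j}$)
$\frac{-169425 - 17143}{v{\left(-503 \right)} + M} = \frac{-169425 - 17143}{2 \left(-503\right) \frac{1}{8 - 503} - 1042401} = - \frac{186568}{2 \left(-503\right) \frac{1}{-495} - 1042401} = - \frac{186568}{2 \left(-503\right) \left(- \frac{1}{495}\right) - 1042401} = - \frac{186568}{\frac{1006}{495} - 1042401} = - \frac{186568}{- \frac{515987489}{495}} = \left(-186568\right) \left(- \frac{495}{515987489}\right) = \frac{92351160}{515987489}$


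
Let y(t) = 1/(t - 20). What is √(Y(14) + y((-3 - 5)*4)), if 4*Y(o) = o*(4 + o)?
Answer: 5*√1703/26 ≈ 7.9360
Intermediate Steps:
Y(o) = o*(4 + o)/4 (Y(o) = (o*(4 + o))/4 = o*(4 + o)/4)
y(t) = 1/(-20 + t)
√(Y(14) + y((-3 - 5)*4)) = √((¼)*14*(4 + 14) + 1/(-20 + (-3 - 5)*4)) = √((¼)*14*18 + 1/(-20 - 8*4)) = √(63 + 1/(-20 - 32)) = √(63 + 1/(-52)) = √(63 - 1/52) = √(3275/52) = 5*√1703/26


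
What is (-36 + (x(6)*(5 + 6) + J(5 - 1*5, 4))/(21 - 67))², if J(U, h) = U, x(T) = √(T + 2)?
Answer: 685826/529 + 792*√2/23 ≈ 1345.2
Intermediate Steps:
x(T) = √(2 + T)
(-36 + (x(6)*(5 + 6) + J(5 - 1*5, 4))/(21 - 67))² = (-36 + (√(2 + 6)*(5 + 6) + (5 - 1*5))/(21 - 67))² = (-36 + (√8*11 + (5 - 5))/(-46))² = (-36 + ((2*√2)*11 + 0)*(-1/46))² = (-36 + (22*√2 + 0)*(-1/46))² = (-36 + (22*√2)*(-1/46))² = (-36 - 11*√2/23)²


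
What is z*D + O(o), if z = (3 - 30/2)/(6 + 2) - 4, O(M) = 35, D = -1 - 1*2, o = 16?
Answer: 103/2 ≈ 51.500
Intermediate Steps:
D = -3 (D = -1 - 2 = -3)
z = -11/2 (z = (3 - 30/2)/8 - 4 = (3 - 5*3)*(⅛) - 4 = (3 - 15)*(⅛) - 4 = -12*⅛ - 4 = -3/2 - 4 = -11/2 ≈ -5.5000)
z*D + O(o) = -11/2*(-3) + 35 = 33/2 + 35 = 103/2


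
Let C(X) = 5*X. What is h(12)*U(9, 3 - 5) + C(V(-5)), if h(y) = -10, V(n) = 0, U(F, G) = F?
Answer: -90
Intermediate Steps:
h(12)*U(9, 3 - 5) + C(V(-5)) = -10*9 + 5*0 = -90 + 0 = -90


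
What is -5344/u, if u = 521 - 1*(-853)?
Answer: -2672/687 ≈ -3.8894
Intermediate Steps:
u = 1374 (u = 521 + 853 = 1374)
-5344/u = -5344/1374 = -5344*1/1374 = -2672/687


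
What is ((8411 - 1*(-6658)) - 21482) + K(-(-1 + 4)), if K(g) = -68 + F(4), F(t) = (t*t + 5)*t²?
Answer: -6145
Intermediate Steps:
F(t) = t²*(5 + t²) (F(t) = (t² + 5)*t² = (5 + t²)*t² = t²*(5 + t²))
K(g) = 268 (K(g) = -68 + 4²*(5 + 4²) = -68 + 16*(5 + 16) = -68 + 16*21 = -68 + 336 = 268)
((8411 - 1*(-6658)) - 21482) + K(-(-1 + 4)) = ((8411 - 1*(-6658)) - 21482) + 268 = ((8411 + 6658) - 21482) + 268 = (15069 - 21482) + 268 = -6413 + 268 = -6145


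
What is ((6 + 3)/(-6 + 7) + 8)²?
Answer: 289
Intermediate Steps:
((6 + 3)/(-6 + 7) + 8)² = (9/1 + 8)² = (9*1 + 8)² = (9 + 8)² = 17² = 289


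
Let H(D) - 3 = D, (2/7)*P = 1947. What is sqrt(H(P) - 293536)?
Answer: I*sqrt(1146874)/2 ≈ 535.46*I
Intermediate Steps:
P = 13629/2 (P = (7/2)*1947 = 13629/2 ≈ 6814.5)
H(D) = 3 + D
sqrt(H(P) - 293536) = sqrt((3 + 13629/2) - 293536) = sqrt(13635/2 - 293536) = sqrt(-573437/2) = I*sqrt(1146874)/2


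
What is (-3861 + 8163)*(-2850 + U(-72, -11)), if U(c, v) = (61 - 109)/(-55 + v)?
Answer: -134833284/11 ≈ -1.2258e+7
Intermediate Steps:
U(c, v) = -48/(-55 + v)
(-3861 + 8163)*(-2850 + U(-72, -11)) = (-3861 + 8163)*(-2850 - 48/(-55 - 11)) = 4302*(-2850 - 48/(-66)) = 4302*(-2850 - 48*(-1/66)) = 4302*(-2850 + 8/11) = 4302*(-31342/11) = -134833284/11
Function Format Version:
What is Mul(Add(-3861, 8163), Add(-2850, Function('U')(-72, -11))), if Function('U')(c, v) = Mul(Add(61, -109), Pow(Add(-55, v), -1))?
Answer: Rational(-134833284, 11) ≈ -1.2258e+7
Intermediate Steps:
Function('U')(c, v) = Mul(-48, Pow(Add(-55, v), -1))
Mul(Add(-3861, 8163), Add(-2850, Function('U')(-72, -11))) = Mul(Add(-3861, 8163), Add(-2850, Mul(-48, Pow(Add(-55, -11), -1)))) = Mul(4302, Add(-2850, Mul(-48, Pow(-66, -1)))) = Mul(4302, Add(-2850, Mul(-48, Rational(-1, 66)))) = Mul(4302, Add(-2850, Rational(8, 11))) = Mul(4302, Rational(-31342, 11)) = Rational(-134833284, 11)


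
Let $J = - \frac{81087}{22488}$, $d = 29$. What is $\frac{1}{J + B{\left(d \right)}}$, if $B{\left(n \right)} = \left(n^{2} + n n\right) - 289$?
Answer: $\frac{7496}{10414899} \approx 0.00071974$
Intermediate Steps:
$B{\left(n \right)} = -289 + 2 n^{2}$ ($B{\left(n \right)} = \left(n^{2} + n^{2}\right) - 289 = 2 n^{2} - 289 = -289 + 2 n^{2}$)
$J = - \frac{27029}{7496}$ ($J = \left(-81087\right) \frac{1}{22488} = - \frac{27029}{7496} \approx -3.6058$)
$\frac{1}{J + B{\left(d \right)}} = \frac{1}{- \frac{27029}{7496} - \left(289 - 2 \cdot 29^{2}\right)} = \frac{1}{- \frac{27029}{7496} + \left(-289 + 2 \cdot 841\right)} = \frac{1}{- \frac{27029}{7496} + \left(-289 + 1682\right)} = \frac{1}{- \frac{27029}{7496} + 1393} = \frac{1}{\frac{10414899}{7496}} = \frac{7496}{10414899}$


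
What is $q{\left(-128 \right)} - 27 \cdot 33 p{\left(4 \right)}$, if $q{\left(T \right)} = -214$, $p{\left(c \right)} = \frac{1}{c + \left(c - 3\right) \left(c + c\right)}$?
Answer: $- \frac{1153}{4} \approx -288.25$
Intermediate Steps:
$p{\left(c \right)} = \frac{1}{c + 2 c \left(-3 + c\right)}$ ($p{\left(c \right)} = \frac{1}{c + \left(-3 + c\right) 2 c} = \frac{1}{c + 2 c \left(-3 + c\right)}$)
$q{\left(-128 \right)} - 27 \cdot 33 p{\left(4 \right)} = -214 - 27 \cdot 33 \frac{1}{4 \left(-5 + 2 \cdot 4\right)} = -214 - 891 \frac{1}{4 \left(-5 + 8\right)} = -214 - 891 \frac{1}{4 \cdot 3} = -214 - 891 \cdot \frac{1}{4} \cdot \frac{1}{3} = -214 - 891 \cdot \frac{1}{12} = -214 - \frac{297}{4} = - \frac{1153}{4}$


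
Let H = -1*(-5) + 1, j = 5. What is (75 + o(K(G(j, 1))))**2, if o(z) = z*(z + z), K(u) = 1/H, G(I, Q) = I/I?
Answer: 1825201/324 ≈ 5633.3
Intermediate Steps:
H = 6 (H = 5 + 1 = 6)
G(I, Q) = 1
K(u) = 1/6
o(z) = 2*z**2 (o(z) = z*(2*z) = 2*z**2)
(75 + o(K(G(j, 1))))**2 = (75 + 2*(1/6)**2)**2 = (75 + 2*(1/36))**2 = (75 + 1/18)**2 = (1351/18)**2 = 1825201/324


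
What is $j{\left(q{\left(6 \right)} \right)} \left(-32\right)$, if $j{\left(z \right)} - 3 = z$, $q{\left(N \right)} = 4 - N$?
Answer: $-32$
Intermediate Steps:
$j{\left(z \right)} = 3 + z$
$j{\left(q{\left(6 \right)} \right)} \left(-32\right) = \left(3 + \left(4 - 6\right)\right) \left(-32\right) = \left(3 - 2\right) \left(-32\right) = 1 \left(-32\right) = -32$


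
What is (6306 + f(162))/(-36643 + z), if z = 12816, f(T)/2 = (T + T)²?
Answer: -216258/23827 ≈ -9.0762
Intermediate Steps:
f(T) = 8*T² (f(T) = 2*(T + T)² = 2*(2*T)² = 2*(4*T²) = 8*T²)
(6306 + f(162))/(-36643 + z) = (6306 + 8*162²)/(-36643 + 12816) = (6306 + 8*26244)/(-23827) = (6306 + 209952)*(-1/23827) = 216258*(-1/23827) = -216258/23827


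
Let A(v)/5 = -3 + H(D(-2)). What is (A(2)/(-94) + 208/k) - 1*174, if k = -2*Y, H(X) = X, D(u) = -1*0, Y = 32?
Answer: -33293/188 ≈ -177.09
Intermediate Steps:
D(u) = 0
A(v) = -15 (A(v) = 5*(-3 + 0) = 5*(-3) = -15)
k = -64 (k = -2*32 = -64)
(A(2)/(-94) + 208/k) - 1*174 = (-15/(-94) + 208/(-64)) - 1*174 = (-15*(-1/94) + 208*(-1/64)) - 174 = (15/94 - 13/4) - 174 = -581/188 - 174 = -33293/188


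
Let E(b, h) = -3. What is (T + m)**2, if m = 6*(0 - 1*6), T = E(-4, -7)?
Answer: 1521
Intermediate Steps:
T = -3
m = -36 (m = 6*(0 - 6) = 6*(-6) = -36)
(T + m)**2 = (-3 - 36)**2 = (-39)**2 = 1521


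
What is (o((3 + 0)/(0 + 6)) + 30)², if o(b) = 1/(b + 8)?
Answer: 262144/289 ≈ 907.07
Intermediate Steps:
o(b) = 1/(8 + b)
(o((3 + 0)/(0 + 6)) + 30)² = (1/(8 + (3 + 0)/(0 + 6)) + 30)² = (1/(8 + 3/6) + 30)² = (1/(8 + 3*(⅙)) + 30)² = (1/(8 + ½) + 30)² = (1/(17/2) + 30)² = (2/17 + 30)² = (512/17)² = 262144/289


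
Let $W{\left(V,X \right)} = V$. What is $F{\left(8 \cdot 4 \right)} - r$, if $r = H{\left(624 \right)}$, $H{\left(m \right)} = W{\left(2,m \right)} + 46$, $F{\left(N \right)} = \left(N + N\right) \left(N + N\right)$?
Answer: $4048$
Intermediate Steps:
$F{\left(N \right)} = 4 N^{2}$ ($F{\left(N \right)} = 2 N 2 N = 4 N^{2}$)
$H{\left(m \right)} = 48$ ($H{\left(m \right)} = 2 + 46 = 48$)
$r = 48$
$F{\left(8 \cdot 4 \right)} - r = 4 \left(8 \cdot 4\right)^{2} - 48 = 4 \cdot 32^{2} - 48 = 4 \cdot 1024 - 48 = 4096 - 48 = 4048$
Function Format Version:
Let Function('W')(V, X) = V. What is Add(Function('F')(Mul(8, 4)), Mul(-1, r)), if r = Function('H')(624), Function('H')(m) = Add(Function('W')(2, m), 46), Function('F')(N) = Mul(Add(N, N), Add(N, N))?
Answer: 4048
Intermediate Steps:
Function('F')(N) = Mul(4, Pow(N, 2)) (Function('F')(N) = Mul(Mul(2, N), Mul(2, N)) = Mul(4, Pow(N, 2)))
Function('H')(m) = 48 (Function('H')(m) = Add(2, 46) = 48)
r = 48
Add(Function('F')(Mul(8, 4)), Mul(-1, r)) = Add(Mul(4, Pow(Mul(8, 4), 2)), Mul(-1, 48)) = Add(Mul(4, Pow(32, 2)), -48) = Add(Mul(4, 1024), -48) = Add(4096, -48) = 4048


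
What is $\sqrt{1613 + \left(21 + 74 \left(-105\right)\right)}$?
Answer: $2 i \sqrt{1534} \approx 78.333 i$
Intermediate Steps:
$\sqrt{1613 + \left(21 + 74 \left(-105\right)\right)} = \sqrt{1613 + \left(21 - 7770\right)} = \sqrt{1613 - 7749} = \sqrt{-6136} = 2 i \sqrt{1534}$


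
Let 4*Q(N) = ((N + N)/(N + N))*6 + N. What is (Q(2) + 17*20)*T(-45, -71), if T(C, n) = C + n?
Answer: -39672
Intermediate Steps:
Q(N) = 3/2 + N/4 (Q(N) = (((N + N)/(N + N))*6 + N)/4 = (((2*N)/((2*N)))*6 + N)/4 = (((2*N)*(1/(2*N)))*6 + N)/4 = (1*6 + N)/4 = (6 + N)/4 = 3/2 + N/4)
(Q(2) + 17*20)*T(-45, -71) = ((3/2 + (1/4)*2) + 17*20)*(-45 - 71) = ((3/2 + 1/2) + 340)*(-116) = (2 + 340)*(-116) = 342*(-116) = -39672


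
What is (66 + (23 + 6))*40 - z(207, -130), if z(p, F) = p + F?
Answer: 3723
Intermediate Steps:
z(p, F) = F + p
(66 + (23 + 6))*40 - z(207, -130) = (66 + (23 + 6))*40 - (-130 + 207) = (66 + 29)*40 - 1*77 = 95*40 - 77 = 3800 - 77 = 3723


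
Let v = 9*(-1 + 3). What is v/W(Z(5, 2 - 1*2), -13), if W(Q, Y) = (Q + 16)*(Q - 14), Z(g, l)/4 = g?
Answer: 1/12 ≈ 0.083333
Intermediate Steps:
Z(g, l) = 4*g
W(Q, Y) = (-14 + Q)*(16 + Q) (W(Q, Y) = (16 + Q)*(-14 + Q) = (-14 + Q)*(16 + Q))
v = 18 (v = 9*2 = 18)
v/W(Z(5, 2 - 1*2), -13) = 18/(-224 + (4*5)**2 + 2*(4*5)) = 18/(-224 + 20**2 + 2*20) = 18/(-224 + 400 + 40) = 18/216 = 18*(1/216) = 1/12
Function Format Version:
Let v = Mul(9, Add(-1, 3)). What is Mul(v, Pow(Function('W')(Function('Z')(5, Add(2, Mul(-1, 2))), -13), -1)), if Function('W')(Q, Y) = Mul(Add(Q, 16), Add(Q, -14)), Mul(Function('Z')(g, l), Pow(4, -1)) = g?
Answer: Rational(1, 12) ≈ 0.083333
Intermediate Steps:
Function('Z')(g, l) = Mul(4, g)
Function('W')(Q, Y) = Mul(Add(-14, Q), Add(16, Q)) (Function('W')(Q, Y) = Mul(Add(16, Q), Add(-14, Q)) = Mul(Add(-14, Q), Add(16, Q)))
v = 18 (v = Mul(9, 2) = 18)
Mul(v, Pow(Function('W')(Function('Z')(5, Add(2, Mul(-1, 2))), -13), -1)) = Mul(18, Pow(Add(-224, Pow(Mul(4, 5), 2), Mul(2, Mul(4, 5))), -1)) = Mul(18, Pow(Add(-224, Pow(20, 2), Mul(2, 20)), -1)) = Mul(18, Pow(Add(-224, 400, 40), -1)) = Mul(18, Pow(216, -1)) = Mul(18, Rational(1, 216)) = Rational(1, 12)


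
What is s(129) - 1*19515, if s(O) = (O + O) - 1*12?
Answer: -19269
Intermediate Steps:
s(O) = -12 + 2*O (s(O) = 2*O - 12 = -12 + 2*O)
s(129) - 1*19515 = (-12 + 2*129) - 1*19515 = (-12 + 258) - 19515 = 246 - 19515 = -19269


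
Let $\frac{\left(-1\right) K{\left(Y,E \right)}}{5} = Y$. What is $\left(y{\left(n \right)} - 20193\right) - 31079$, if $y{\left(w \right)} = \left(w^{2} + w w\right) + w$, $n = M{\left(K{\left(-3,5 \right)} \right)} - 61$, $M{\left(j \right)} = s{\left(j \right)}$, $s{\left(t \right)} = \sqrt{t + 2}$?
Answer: $-43857 - 243 \sqrt{17} \approx -44859.0$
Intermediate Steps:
$K{\left(Y,E \right)} = - 5 Y$
$s{\left(t \right)} = \sqrt{2 + t}$
$M{\left(j \right)} = \sqrt{2 + j}$
$n = -61 + \sqrt{17}$ ($n = \sqrt{2 - -15} - 61 = \sqrt{2 + 15} - 61 = \sqrt{17} - 61 = -61 + \sqrt{17} \approx -56.877$)
$y{\left(w \right)} = w + 2 w^{2}$ ($y{\left(w \right)} = \left(w^{2} + w^{2}\right) + w = 2 w^{2} + w = w + 2 w^{2}$)
$\left(y{\left(n \right)} - 20193\right) - 31079 = \left(\left(-61 + \sqrt{17}\right) \left(1 + 2 \left(-61 + \sqrt{17}\right)\right) - 20193\right) - 31079 = \left(\left(-61 + \sqrt{17}\right) \left(1 - \left(122 - 2 \sqrt{17}\right)\right) - 20193\right) - 31079 = \left(\left(-61 + \sqrt{17}\right) \left(-121 + 2 \sqrt{17}\right) - 20193\right) - 31079 = \left(\left(-121 + 2 \sqrt{17}\right) \left(-61 + \sqrt{17}\right) - 20193\right) - 31079 = \left(-20193 + \left(-121 + 2 \sqrt{17}\right) \left(-61 + \sqrt{17}\right)\right) - 31079 = -51272 + \left(-121 + 2 \sqrt{17}\right) \left(-61 + \sqrt{17}\right)$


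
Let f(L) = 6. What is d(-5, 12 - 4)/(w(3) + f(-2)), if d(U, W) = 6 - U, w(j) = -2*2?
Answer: 11/2 ≈ 5.5000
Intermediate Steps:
w(j) = -4
d(-5, 12 - 4)/(w(3) + f(-2)) = (6 - 1*(-5))/(-4 + 6) = (6 + 5)/2 = 11*(½) = 11/2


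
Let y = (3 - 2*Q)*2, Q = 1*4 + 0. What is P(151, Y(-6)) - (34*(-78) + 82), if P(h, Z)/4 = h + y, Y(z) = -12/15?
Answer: 3134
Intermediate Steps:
Q = 4 (Q = 4 + 0 = 4)
Y(z) = -4/5 (Y(z) = -12*1/15 = -4/5)
y = -10 (y = (3 - 2*4)*2 = (3 - 8)*2 = -5*2 = -10)
P(h, Z) = -40 + 4*h (P(h, Z) = 4*(h - 10) = 4*(-10 + h) = -40 + 4*h)
P(151, Y(-6)) - (34*(-78) + 82) = (-40 + 4*151) - (34*(-78) + 82) = (-40 + 604) - (-2652 + 82) = 564 - 1*(-2570) = 564 + 2570 = 3134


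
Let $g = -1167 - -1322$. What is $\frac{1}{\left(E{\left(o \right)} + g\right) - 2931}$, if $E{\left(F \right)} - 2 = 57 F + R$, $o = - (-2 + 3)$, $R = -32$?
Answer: $- \frac{1}{2863} \approx -0.00034928$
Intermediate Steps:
$o = -1$ ($o = \left(-1\right) 1 = -1$)
$E{\left(F \right)} = -30 + 57 F$ ($E{\left(F \right)} = 2 + \left(57 F - 32\right) = 2 + \left(-32 + 57 F\right) = -30 + 57 F$)
$g = 155$ ($g = -1167 + 1322 = 155$)
$\frac{1}{\left(E{\left(o \right)} + g\right) - 2931} = \frac{1}{\left(\left(-30 + 57 \left(-1\right)\right) + 155\right) - 2931} = \frac{1}{\left(\left(-30 - 57\right) + 155\right) - 2931} = \frac{1}{\left(-87 + 155\right) - 2931} = \frac{1}{68 - 2931} = \frac{1}{-2863} = - \frac{1}{2863}$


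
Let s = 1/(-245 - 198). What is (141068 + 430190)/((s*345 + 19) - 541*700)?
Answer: -126533647/83878014 ≈ -1.5085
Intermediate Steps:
s = -1/443 (s = 1/(-443) = -1/443 ≈ -0.0022573)
(141068 + 430190)/((s*345 + 19) - 541*700) = (141068 + 430190)/((-1/443*345 + 19) - 541*700) = 571258/((-345/443 + 19) - 378700) = 571258/(8072/443 - 378700) = 571258/(-167756028/443) = 571258*(-443/167756028) = -126533647/83878014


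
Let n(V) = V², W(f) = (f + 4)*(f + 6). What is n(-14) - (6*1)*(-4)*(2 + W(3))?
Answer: 1756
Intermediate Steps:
W(f) = (4 + f)*(6 + f)
n(-14) - (6*1)*(-4)*(2 + W(3)) = (-14)² - (6*1)*(-4)*(2 + (24 + 3² + 10*3)) = 196 - 6*(-4)*(2 + (24 + 9 + 30)) = 196 - (-24)*(2 + 63) = 196 - (-24)*65 = 196 - 1*(-1560) = 196 + 1560 = 1756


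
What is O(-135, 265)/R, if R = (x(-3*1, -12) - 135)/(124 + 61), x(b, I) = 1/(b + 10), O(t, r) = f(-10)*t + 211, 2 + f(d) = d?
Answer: -2371145/944 ≈ -2511.8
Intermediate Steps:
f(d) = -2 + d
O(t, r) = 211 - 12*t (O(t, r) = (-2 - 10)*t + 211 = -12*t + 211 = 211 - 12*t)
x(b, I) = 1/(10 + b)
R = -944/1295 (R = (1/(10 - 3*1) - 135)/(124 + 61) = (1/(10 - 3) - 135)/185 = (1/7 - 135)*(1/185) = -944/7*1/185 = -944/1295 ≈ -0.72896)
O(-135, 265)/R = (211 - 12*(-135))/(-944/1295) = (211 + 1620)*(-1295/944) = 1831*(-1295/944) = -2371145/944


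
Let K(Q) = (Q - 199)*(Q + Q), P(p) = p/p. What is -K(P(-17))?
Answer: 396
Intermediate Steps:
P(p) = 1
K(Q) = 2*Q*(-199 + Q) (K(Q) = (-199 + Q)*(2*Q) = 2*Q*(-199 + Q))
-K(P(-17)) = -2*(-199 + 1) = -2*(-198) = -1*(-396) = 396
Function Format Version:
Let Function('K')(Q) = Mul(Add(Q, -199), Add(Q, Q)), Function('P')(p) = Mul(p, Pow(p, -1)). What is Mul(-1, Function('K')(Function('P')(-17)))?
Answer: 396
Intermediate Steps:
Function('P')(p) = 1
Function('K')(Q) = Mul(2, Q, Add(-199, Q)) (Function('K')(Q) = Mul(Add(-199, Q), Mul(2, Q)) = Mul(2, Q, Add(-199, Q)))
Mul(-1, Function('K')(Function('P')(-17))) = Mul(-1, Mul(2, 1, Add(-199, 1))) = Mul(-1, Mul(2, 1, -198)) = Mul(-1, -396) = 396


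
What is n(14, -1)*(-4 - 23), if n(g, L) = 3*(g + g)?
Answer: -2268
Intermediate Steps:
n(g, L) = 6*g (n(g, L) = 3*(2*g) = 6*g)
n(14, -1)*(-4 - 23) = (6*14)*(-4 - 23) = 84*(-27) = -2268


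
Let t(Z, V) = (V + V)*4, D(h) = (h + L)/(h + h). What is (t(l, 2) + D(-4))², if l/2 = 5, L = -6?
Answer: 4761/16 ≈ 297.56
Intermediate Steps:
l = 10 (l = 2*5 = 10)
D(h) = (-6 + h)/(2*h) (D(h) = (h - 6)/(h + h) = (-6 + h)/((2*h)) = (-6 + h)*(1/(2*h)) = (-6 + h)/(2*h))
t(Z, V) = 8*V (t(Z, V) = (2*V)*4 = 8*V)
(t(l, 2) + D(-4))² = (8*2 + (½)*(-6 - 4)/(-4))² = (16 + (½)*(-¼)*(-10))² = (16 + 5/4)² = (69/4)² = 4761/16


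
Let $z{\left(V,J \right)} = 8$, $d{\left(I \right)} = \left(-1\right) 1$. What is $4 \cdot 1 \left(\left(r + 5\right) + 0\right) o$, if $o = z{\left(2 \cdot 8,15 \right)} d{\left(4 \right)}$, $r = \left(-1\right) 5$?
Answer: $0$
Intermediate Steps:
$d{\left(I \right)} = -1$
$r = -5$
$o = -8$ ($o = 8 \left(-1\right) = -8$)
$4 \cdot 1 \left(\left(r + 5\right) + 0\right) o = 4 \cdot 1 \left(\left(-5 + 5\right) + 0\right) \left(-8\right) = 4 \left(0 + 0\right) \left(-8\right) = 4 \cdot 0 \left(-8\right) = 0 \left(-8\right) = 0$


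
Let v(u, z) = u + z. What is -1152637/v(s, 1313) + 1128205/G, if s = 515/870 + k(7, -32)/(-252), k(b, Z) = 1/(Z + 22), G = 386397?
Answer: -32439735330643675/37093079933613 ≈ -874.55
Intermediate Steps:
k(b, Z) = 1/(22 + Z)
s = 43289/73080 (s = 515/870 + 1/((22 - 32)*(-252)) = 515*(1/870) - 1/252/(-10) = 103/174 - ⅒*(-1/252) = 103/174 + 1/2520 = 43289/73080 ≈ 0.59235)
-1152637/v(s, 1313) + 1128205/G = -1152637/(43289/73080 + 1313) + 1128205/386397 = -1152637/95997329/73080 + 1128205*(1/386397) = -1152637*73080/95997329 + 1128205/386397 = -84234711960/95997329 + 1128205/386397 = -32439735330643675/37093079933613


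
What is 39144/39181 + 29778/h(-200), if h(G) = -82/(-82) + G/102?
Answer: -8500200666/274267 ≈ -30992.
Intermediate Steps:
h(G) = 1 + G/102 (h(G) = -82*(-1/82) + G*(1/102) = 1 + G/102)
39144/39181 + 29778/h(-200) = 39144/39181 + 29778/(1 + (1/102)*(-200)) = 39144*(1/39181) + 29778/(1 - 100/51) = 39144/39181 + 29778/(-49/51) = 39144/39181 + 29778*(-51/49) = 39144/39181 - 216954/7 = -8500200666/274267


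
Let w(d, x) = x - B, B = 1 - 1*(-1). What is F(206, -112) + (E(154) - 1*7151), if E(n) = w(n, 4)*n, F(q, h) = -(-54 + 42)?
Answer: -6831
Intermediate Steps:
B = 2 (B = 1 + 1 = 2)
F(q, h) = 12 (F(q, h) = -1*(-12) = 12)
w(d, x) = -2 + x (w(d, x) = x - 1*2 = x - 2 = -2 + x)
E(n) = 2*n (E(n) = (-2 + 4)*n = 2*n)
F(206, -112) + (E(154) - 1*7151) = 12 + (2*154 - 1*7151) = 12 + (308 - 7151) = 12 - 6843 = -6831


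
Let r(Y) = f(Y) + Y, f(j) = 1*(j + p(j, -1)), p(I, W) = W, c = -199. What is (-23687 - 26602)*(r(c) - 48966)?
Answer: 2482516485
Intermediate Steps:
f(j) = -1 + j (f(j) = 1*(j - 1) = 1*(-1 + j) = -1 + j)
r(Y) = -1 + 2*Y (r(Y) = (-1 + Y) + Y = -1 + 2*Y)
(-23687 - 26602)*(r(c) - 48966) = (-23687 - 26602)*((-1 + 2*(-199)) - 48966) = -50289*((-1 - 398) - 48966) = -50289*(-399 - 48966) = -50289*(-49365) = 2482516485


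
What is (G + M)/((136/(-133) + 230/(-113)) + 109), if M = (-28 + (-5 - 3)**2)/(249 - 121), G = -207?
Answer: -99416835/50950496 ≈ -1.9512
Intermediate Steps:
M = 9/32 (M = (-28 + (-8)**2)/128 = (-28 + 64)*(1/128) = 36*(1/128) = 9/32 ≈ 0.28125)
(G + M)/((136/(-133) + 230/(-113)) + 109) = (-207 + 9/32)/((136/(-133) + 230/(-113)) + 109) = -6615/(32*((136*(-1/133) + 230*(-1/113)) + 109)) = -6615/(32*((-136/133 - 230/113) + 109)) = -6615/(32*(-45958/15029 + 109)) = -6615/(32*1592203/15029) = -6615/32*15029/1592203 = -99416835/50950496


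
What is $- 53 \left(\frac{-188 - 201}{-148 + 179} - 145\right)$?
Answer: $\frac{258852}{31} \approx 8350.1$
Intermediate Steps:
$- 53 \left(\frac{-188 - 201}{-148 + 179} - 145\right) = - 53 \left(- \frac{389}{31} - 145\right) = \left(-53\right) \left(- \frac{4884}{31}\right) = \frac{258852}{31}$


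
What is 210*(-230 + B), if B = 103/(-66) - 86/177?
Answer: -31625615/649 ≈ -48730.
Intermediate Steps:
B = -7969/3894 (B = 103*(-1/66) - 86*1/177 = -103/66 - 86/177 = -7969/3894 ≈ -2.0465)
210*(-230 + B) = 210*(-230 - 7969/3894) = 210*(-903589/3894) = -31625615/649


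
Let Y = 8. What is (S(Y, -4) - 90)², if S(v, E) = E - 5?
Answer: 9801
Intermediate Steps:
S(v, E) = -5 + E
(S(Y, -4) - 90)² = ((-5 - 4) - 90)² = (-9 - 90)² = (-99)² = 9801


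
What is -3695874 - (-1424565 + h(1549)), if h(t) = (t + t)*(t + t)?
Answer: -11868913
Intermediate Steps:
h(t) = 4*t² (h(t) = (2*t)*(2*t) = 4*t²)
-3695874 - (-1424565 + h(1549)) = -3695874 - (-1424565 + 4*1549²) = -3695874 - (-1424565 + 4*2399401) = -3695874 - (-1424565 + 9597604) = -3695874 - 1*8173039 = -3695874 - 8173039 = -11868913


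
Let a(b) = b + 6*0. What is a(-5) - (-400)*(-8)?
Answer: -3205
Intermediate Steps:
a(b) = b (a(b) = b + 0 = b)
a(-5) - (-400)*(-8) = -5 - (-400)*(-8) = -5 - 25*128 = -5 - 3200 = -3205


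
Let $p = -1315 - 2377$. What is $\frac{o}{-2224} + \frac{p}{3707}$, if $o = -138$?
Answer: $- \frac{3849721}{4122184} \approx -0.9339$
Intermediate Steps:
$p = -3692$ ($p = -1315 - 2377 = -3692$)
$\frac{o}{-2224} + \frac{p}{3707} = - \frac{138}{-2224} - \frac{3692}{3707} = \left(-138\right) \left(- \frac{1}{2224}\right) - \frac{3692}{3707} = \frac{69}{1112} - \frac{3692}{3707} = - \frac{3849721}{4122184}$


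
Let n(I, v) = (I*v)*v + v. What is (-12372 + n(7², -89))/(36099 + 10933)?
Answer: 93917/11758 ≈ 7.9875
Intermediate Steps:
n(I, v) = v + I*v² (n(I, v) = I*v² + v = v + I*v²)
(-12372 + n(7², -89))/(36099 + 10933) = (-12372 - 89*(1 + 7²*(-89)))/(36099 + 10933) = (-12372 - 89*(1 + 49*(-89)))/47032 = (-12372 - 89*(1 - 4361))*(1/47032) = (-12372 - 89*(-4360))*(1/47032) = (-12372 + 388040)*(1/47032) = 375668*(1/47032) = 93917/11758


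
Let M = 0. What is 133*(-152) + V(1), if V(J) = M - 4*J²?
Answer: -20220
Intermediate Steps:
V(J) = -4*J² (V(J) = 0 - 4*J² = -4*J²)
133*(-152) + V(1) = 133*(-152) - 4*1² = -20216 - 4*1 = -20216 - 4 = -20220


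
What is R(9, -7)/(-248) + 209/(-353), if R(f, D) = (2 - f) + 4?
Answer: -50773/87544 ≈ -0.57997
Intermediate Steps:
R(f, D) = 6 - f
R(9, -7)/(-248) + 209/(-353) = (6 - 1*9)/(-248) + 209/(-353) = (6 - 9)*(-1/248) + 209*(-1/353) = -3*(-1/248) - 209/353 = 3/248 - 209/353 = -50773/87544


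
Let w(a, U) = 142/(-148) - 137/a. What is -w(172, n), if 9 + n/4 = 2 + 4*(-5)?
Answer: 11175/6364 ≈ 1.7560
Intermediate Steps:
n = -108 (n = -36 + 4*(2 + 4*(-5)) = -36 + 4*(2 - 20) = -36 + 4*(-18) = -36 - 72 = -108)
w(a, U) = -71/74 - 137/a (w(a, U) = 142*(-1/148) - 137/a = -71/74 - 137/a)
-w(172, n) = -(-71/74 - 137/172) = -1*(-11175/6364) = 11175/6364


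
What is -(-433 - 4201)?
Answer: 4634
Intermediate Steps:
-(-433 - 4201) = -1*(-4634) = 4634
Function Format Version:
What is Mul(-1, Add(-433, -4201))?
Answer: 4634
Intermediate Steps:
Mul(-1, Add(-433, -4201)) = Mul(-1, -4634) = 4634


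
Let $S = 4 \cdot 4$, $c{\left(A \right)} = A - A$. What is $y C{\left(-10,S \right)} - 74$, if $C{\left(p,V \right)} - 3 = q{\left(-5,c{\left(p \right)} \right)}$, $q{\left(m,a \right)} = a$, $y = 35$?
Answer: $31$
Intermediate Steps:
$c{\left(A \right)} = 0$
$S = 16$
$C{\left(p,V \right)} = 3$ ($C{\left(p,V \right)} = 3 + 0 = 3$)
$y C{\left(-10,S \right)} - 74 = 35 \cdot 3 - 74 = 105 - 74 = 31$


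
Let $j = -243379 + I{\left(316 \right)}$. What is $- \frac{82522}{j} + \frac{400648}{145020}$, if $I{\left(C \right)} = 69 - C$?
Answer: $\frac{13696951261}{4416330315} \approx 3.1014$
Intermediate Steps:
$j = -243626$ ($j = -243379 + \left(69 - 316\right) = -243379 - 247 = -243626$)
$- \frac{82522}{j} + \frac{400648}{145020} = - \frac{82522}{-243626} + \frac{400648}{145020} = \left(-82522\right) \left(- \frac{1}{243626}\right) + 400648 \cdot \frac{1}{145020} = \frac{41261}{121813} + \frac{100162}{36255} = \frac{13696951261}{4416330315}$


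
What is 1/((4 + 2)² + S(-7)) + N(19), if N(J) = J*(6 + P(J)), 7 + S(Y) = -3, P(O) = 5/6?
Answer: 5065/39 ≈ 129.87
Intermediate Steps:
P(O) = ⅚ (P(O) = 5*(⅙) = ⅚)
S(Y) = -10 (S(Y) = -7 - 3 = -10)
N(J) = 41*J/6 (N(J) = J*(6 + ⅚) = J*(41/6) = 41*J/6)
1/((4 + 2)² + S(-7)) + N(19) = 1/((4 + 2)² - 10) + (41/6)*19 = 1/(6² - 10) + 779/6 = 1/(36 - 10) + 779/6 = 1/26 + 779/6 = 5065/39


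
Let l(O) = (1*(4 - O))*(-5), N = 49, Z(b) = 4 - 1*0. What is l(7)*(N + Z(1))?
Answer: 795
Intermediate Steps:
Z(b) = 4 (Z(b) = 4 + 0 = 4)
l(O) = -20 + 5*O (l(O) = (4 - O)*(-5) = -20 + 5*O)
l(7)*(N + Z(1)) = (-20 + 5*7)*(49 + 4) = (-20 + 35)*53 = 15*53 = 795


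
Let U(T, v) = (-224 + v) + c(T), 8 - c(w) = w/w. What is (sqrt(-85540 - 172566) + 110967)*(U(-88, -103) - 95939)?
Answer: -10681572453 - 96259*I*sqrt(258106) ≈ -1.0682e+10 - 4.8904e+7*I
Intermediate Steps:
c(w) = 7 (c(w) = 8 - w/w = 8 - 1*1 = 8 - 1 = 7)
U(T, v) = -217 + v (U(T, v) = (-224 + v) + 7 = -217 + v)
(sqrt(-85540 - 172566) + 110967)*(U(-88, -103) - 95939) = (sqrt(-85540 - 172566) + 110967)*((-217 - 103) - 95939) = (sqrt(-258106) + 110967)*(-320 - 95939) = (I*sqrt(258106) + 110967)*(-96259) = (110967 + I*sqrt(258106))*(-96259) = -10681572453 - 96259*I*sqrt(258106)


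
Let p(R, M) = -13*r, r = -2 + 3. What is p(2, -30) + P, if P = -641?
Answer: -654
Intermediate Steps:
r = 1
p(R, M) = -13 (p(R, M) = -13*1 = -13)
p(2, -30) + P = -13 - 641 = -654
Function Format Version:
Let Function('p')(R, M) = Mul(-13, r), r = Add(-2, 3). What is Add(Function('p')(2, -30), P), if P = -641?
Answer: -654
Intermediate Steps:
r = 1
Function('p')(R, M) = -13 (Function('p')(R, M) = Mul(-13, 1) = -13)
Add(Function('p')(2, -30), P) = Add(-13, -641) = -654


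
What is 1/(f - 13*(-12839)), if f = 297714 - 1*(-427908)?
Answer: 1/892529 ≈ 1.1204e-6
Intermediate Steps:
f = 725622 (f = 297714 + 427908 = 725622)
1/(f - 13*(-12839)) = 1/(725622 - 13*(-12839)) = 1/(725622 + 166907) = 1/892529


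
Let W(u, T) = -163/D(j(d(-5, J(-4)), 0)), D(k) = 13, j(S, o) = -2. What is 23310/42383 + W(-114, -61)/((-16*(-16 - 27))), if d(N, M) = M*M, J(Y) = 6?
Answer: 201576211/379073552 ≈ 0.53176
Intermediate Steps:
d(N, M) = M²
W(u, T) = -163/13
23310/42383 + W(-114, -61)/((-16*(-16 - 27))) = 23310/42383 - 163*(-1/(16*(-16 - 27)))/13 = 23310*(1/42383) - 163/(13*((-16*(-43)))) = 23310/42383 - 163/13/688 = 23310/42383 - 163/13*1/688 = 23310/42383 - 163/8944 = 201576211/379073552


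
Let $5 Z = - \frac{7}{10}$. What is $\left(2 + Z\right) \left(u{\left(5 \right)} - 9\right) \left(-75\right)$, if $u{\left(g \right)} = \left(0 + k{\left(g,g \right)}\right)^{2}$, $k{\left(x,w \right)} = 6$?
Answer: $- \frac{7533}{2} \approx -3766.5$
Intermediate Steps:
$u{\left(g \right)} = 36$ ($u{\left(g \right)} = \left(0 + 6\right)^{2} = 6^{2} = 36$)
$Z = - \frac{7}{50}$ ($Z = \frac{\left(-7\right) \frac{1}{10}}{5} = \frac{1}{5} \left(- \frac{7}{10}\right) = - \frac{7}{50} \approx -0.14$)
$\left(2 + Z\right) \left(u{\left(5 \right)} - 9\right) \left(-75\right) = \left(2 - \frac{7}{50}\right) \left(36 - 9\right) \left(-75\right) = \frac{93}{50} \cdot 27 \left(-75\right) = \frac{2511}{50} \left(-75\right) = - \frac{7533}{2}$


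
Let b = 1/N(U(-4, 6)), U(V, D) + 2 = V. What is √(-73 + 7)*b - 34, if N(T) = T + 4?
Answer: -34 - I*√66/2 ≈ -34.0 - 4.062*I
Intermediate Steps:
U(V, D) = -2 + V
N(T) = 4 + T
b = -½ (b = 1/(4 + (-2 - 4)) = 1/(4 - 6) = 1/(-2) = -½ ≈ -0.50000)
√(-73 + 7)*b - 34 = √(-73 + 7)*(-½) - 34 = √(-66)*(-½) - 34 = (I*√66)*(-½) - 34 = -I*√66/2 - 34 = -34 - I*√66/2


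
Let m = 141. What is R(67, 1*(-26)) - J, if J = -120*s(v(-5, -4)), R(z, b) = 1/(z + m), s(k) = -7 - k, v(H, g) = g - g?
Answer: -174719/208 ≈ -840.00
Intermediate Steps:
v(H, g) = 0
R(z, b) = 1/(141 + z) (R(z, b) = 1/(z + 141) = 1/(141 + z))
J = 840 (J = -120*(-7 - 1*0) = -120*(-7 + 0) = -120*(-7) = 840)
R(67, 1*(-26)) - J = 1/(141 + 67) - 1*840 = 1/208 - 840 = -174719/208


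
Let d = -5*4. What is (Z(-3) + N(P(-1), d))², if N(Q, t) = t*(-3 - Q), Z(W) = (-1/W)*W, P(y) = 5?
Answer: 25281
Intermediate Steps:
d = -20
Z(W) = -1
(Z(-3) + N(P(-1), d))² = (-1 - 1*(-20)*(3 + 5))² = (-1 - 1*(-20)*8)² = (-1 + 160)² = 159² = 25281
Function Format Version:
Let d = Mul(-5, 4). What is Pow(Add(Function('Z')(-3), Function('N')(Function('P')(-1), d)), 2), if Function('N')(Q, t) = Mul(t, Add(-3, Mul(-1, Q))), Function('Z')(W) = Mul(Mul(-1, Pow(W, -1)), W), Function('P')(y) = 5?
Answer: 25281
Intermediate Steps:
d = -20
Function('Z')(W) = -1
Pow(Add(Function('Z')(-3), Function('N')(Function('P')(-1), d)), 2) = Pow(Add(-1, Mul(-1, -20, Add(3, 5))), 2) = Pow(Add(-1, Mul(-1, -20, 8)), 2) = Pow(Add(-1, 160), 2) = Pow(159, 2) = 25281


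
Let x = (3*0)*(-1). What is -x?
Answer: 0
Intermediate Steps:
x = 0 (x = 0*(-1) = 0)
-x = -0 = -1*0 = 0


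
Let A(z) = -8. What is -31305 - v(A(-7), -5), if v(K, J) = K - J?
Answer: -31302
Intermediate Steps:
-31305 - v(A(-7), -5) = -31305 - (-8 - 1*(-5)) = -31305 - (-8 + 5) = -31305 - 1*(-3) = -31305 + 3 = -31302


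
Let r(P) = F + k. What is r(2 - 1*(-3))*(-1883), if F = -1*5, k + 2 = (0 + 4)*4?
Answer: -16947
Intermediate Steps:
k = 14 (k = -2 + (0 + 4)*4 = -2 + 4*4 = -2 + 16 = 14)
F = -5
r(P) = 9 (r(P) = -5 + 14 = 9)
r(2 - 1*(-3))*(-1883) = 9*(-1883) = -16947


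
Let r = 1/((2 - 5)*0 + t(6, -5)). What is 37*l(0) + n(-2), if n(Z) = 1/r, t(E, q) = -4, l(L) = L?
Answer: -4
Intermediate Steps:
r = -¼ (r = 1/((2 - 5)*0 - 4) = 1/(-3*0 - 4) = 1/(0 - 4) = 1/(-4) = -¼ ≈ -0.25000)
n(Z) = -4 (n(Z) = 1/(-¼) = -4)
37*l(0) + n(-2) = 37*0 - 4 = 0 - 4 = -4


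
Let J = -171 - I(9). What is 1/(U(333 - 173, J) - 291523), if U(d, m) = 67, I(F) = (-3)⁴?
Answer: -1/291456 ≈ -3.4311e-6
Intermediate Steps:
I(F) = 81
J = -252 (J = -171 - 1*81 = -171 - 81 = -252)
1/(U(333 - 173, J) - 291523) = 1/(67 - 291523) = 1/(-291456) = -1/291456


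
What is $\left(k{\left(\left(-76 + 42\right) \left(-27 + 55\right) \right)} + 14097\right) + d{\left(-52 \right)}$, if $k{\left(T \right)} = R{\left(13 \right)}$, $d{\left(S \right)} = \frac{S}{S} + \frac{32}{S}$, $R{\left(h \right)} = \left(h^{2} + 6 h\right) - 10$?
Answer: $\frac{186347}{13} \approx 14334.0$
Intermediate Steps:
$R{\left(h \right)} = -10 + h^{2} + 6 h$
$d{\left(S \right)} = 1 + \frac{32}{S}$
$k{\left(T \right)} = 237$ ($k{\left(T \right)} = -10 + 13^{2} + 6 \cdot 13 = -10 + 169 + 78 = 237$)
$\left(k{\left(\left(-76 + 42\right) \left(-27 + 55\right) \right)} + 14097\right) + d{\left(-52 \right)} = \left(237 + 14097\right) + \frac{32 - 52}{-52} = 14334 - - \frac{5}{13} = 14334 + \frac{5}{13} = \frac{186347}{13}$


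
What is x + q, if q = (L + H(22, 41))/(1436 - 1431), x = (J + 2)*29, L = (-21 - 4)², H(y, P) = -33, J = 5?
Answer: 1607/5 ≈ 321.40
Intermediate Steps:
L = 625 (L = (-25)² = 625)
x = 203 (x = (5 + 2)*29 = 7*29 = 203)
q = 592/5 (q = (625 - 33)/(1436 - 1431) = 592/5 ≈ 118.40)
x + q = 203 + 592/5 = 1607/5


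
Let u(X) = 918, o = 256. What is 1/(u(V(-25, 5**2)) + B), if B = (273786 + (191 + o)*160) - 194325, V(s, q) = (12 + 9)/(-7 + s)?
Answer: 1/151899 ≈ 6.5833e-6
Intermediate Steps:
V(s, q) = 21/(-7 + s)
B = 150981 (B = (273786 + (191 + 256)*160) - 194325 = (273786 + 447*160) - 194325 = (273786 + 71520) - 194325 = 345306 - 194325 = 150981)
1/(u(V(-25, 5**2)) + B) = 1/(918 + 150981) = 1/151899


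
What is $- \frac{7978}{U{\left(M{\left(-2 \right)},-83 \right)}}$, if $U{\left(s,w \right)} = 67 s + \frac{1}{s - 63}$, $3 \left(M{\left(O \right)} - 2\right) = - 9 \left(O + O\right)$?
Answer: $- \frac{390922}{45961} \approx -8.5055$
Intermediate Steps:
$M{\left(O \right)} = 2 - 6 O$ ($M{\left(O \right)} = 2 + \frac{\left(-9\right) \left(O + O\right)}{3} = 2 + \frac{\left(-9\right) 2 O}{3} = 2 + \frac{\left(-18\right) O}{3} = 2 - 6 O$)
$U{\left(s,w \right)} = \frac{1}{-63 + s} + 67 s$ ($U{\left(s,w \right)} = 67 s + \frac{1}{-63 + s} = \frac{1}{-63 + s} + 67 s$)
$- \frac{7978}{U{\left(M{\left(-2 \right)},-83 \right)}} = - \frac{7978}{\frac{1}{-63 + \left(2 - -12\right)} \left(1 - 4221 \left(2 - -12\right) + 67 \left(2 - -12\right)^{2}\right)} = - \frac{7978}{\frac{1}{-63 + \left(2 + 12\right)} \left(1 - 4221 \left(2 + 12\right) + 67 \left(2 + 12\right)^{2}\right)} = - \frac{7978}{\frac{1}{-63 + 14} \left(1 - 59094 + 67 \cdot 14^{2}\right)} = - \frac{7978}{\frac{1}{-49} \left(1 - 59094 + 67 \cdot 196\right)} = - \frac{7978}{\left(- \frac{1}{49}\right) \left(1 - 59094 + 13132\right)} = - \frac{7978}{\left(- \frac{1}{49}\right) \left(-45961\right)} = - \frac{7978}{\frac{45961}{49}} = \left(-7978\right) \frac{49}{45961} = - \frac{390922}{45961}$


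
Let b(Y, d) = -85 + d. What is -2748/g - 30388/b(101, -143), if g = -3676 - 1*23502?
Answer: 103313951/774573 ≈ 133.38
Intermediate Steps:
g = -27178 (g = -3676 - 23502 = -27178)
-2748/g - 30388/b(101, -143) = -2748/(-27178) - 30388/(-85 - 143) = -2748*(-1/27178) - 30388/(-228) = 1374/13589 - 30388*(-1/228) = 1374/13589 + 7597/57 = 103313951/774573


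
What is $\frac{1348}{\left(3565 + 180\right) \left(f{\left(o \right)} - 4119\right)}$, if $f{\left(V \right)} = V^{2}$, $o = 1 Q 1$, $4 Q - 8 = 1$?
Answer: $- \frac{21568}{246507135} \approx -8.7494 \cdot 10^{-5}$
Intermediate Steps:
$Q = \frac{9}{4}$ ($Q = 2 + \frac{1}{4} \cdot 1 = 2 + \frac{1}{4} = \frac{9}{4} \approx 2.25$)
$o = \frac{9}{4}$ ($o = 1 \cdot \frac{9}{4} \cdot 1 = \frac{9}{4} \cdot 1 = \frac{9}{4} \approx 2.25$)
$\frac{1348}{\left(3565 + 180\right) \left(f{\left(o \right)} - 4119\right)} = \frac{1348}{\left(3565 + 180\right) \left(\left(\frac{9}{4}\right)^{2} - 4119\right)} = \frac{1348}{3745 \left(\frac{81}{16} - 4119\right)} = \frac{1348}{3745 \left(- \frac{65823}{16}\right)} = \frac{1348}{- \frac{246507135}{16}} = 1348 \left(- \frac{16}{246507135}\right) = - \frac{21568}{246507135}$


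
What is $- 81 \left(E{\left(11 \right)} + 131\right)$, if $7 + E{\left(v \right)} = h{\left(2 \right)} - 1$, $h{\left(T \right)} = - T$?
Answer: $-9801$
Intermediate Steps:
$E{\left(v \right)} = -10$ ($E{\left(v \right)} = -7 - 3 = -10$)
$- 81 \left(E{\left(11 \right)} + 131\right) = - 81 \left(-10 + 131\right) = \left(-81\right) 121 = -9801$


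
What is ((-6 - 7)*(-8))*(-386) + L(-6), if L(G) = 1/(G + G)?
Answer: -481729/12 ≈ -40144.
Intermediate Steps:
L(G) = 1/(2*G)
((-6 - 7)*(-8))*(-386) + L(-6) = ((-6 - 7)*(-8))*(-386) + (½)/(-6) = -13*(-8)*(-386) + (½)*(-⅙) = 104*(-386) - 1/12 = -40144 - 1/12 = -481729/12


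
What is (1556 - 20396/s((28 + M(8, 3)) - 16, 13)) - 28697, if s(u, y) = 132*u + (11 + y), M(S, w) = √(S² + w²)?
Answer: -743505295/27369 + 56089*√73/27369 ≈ -27148.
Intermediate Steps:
s(u, y) = 11 + y + 132*u
(1556 - 20396/s((28 + M(8, 3)) - 16, 13)) - 28697 = (1556 - 20396/(11 + 13 + 132*((28 + √(8² + 3²)) - 16))) - 28697 = (1556 - 20396/(11 + 13 + 132*((28 + √(64 + 9)) - 16))) - 28697 = (1556 - 20396/(11 + 13 + 132*((28 + √73) - 16))) - 28697 = (1556 - 20396/(11 + 13 + 132*(12 + √73))) - 28697 = (1556 - 20396/(11 + 13 + (1584 + 132*√73))) - 28697 = (1556 - 20396/(1608 + 132*√73)) - 28697 = -27141 - 20396/(1608 + 132*√73)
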